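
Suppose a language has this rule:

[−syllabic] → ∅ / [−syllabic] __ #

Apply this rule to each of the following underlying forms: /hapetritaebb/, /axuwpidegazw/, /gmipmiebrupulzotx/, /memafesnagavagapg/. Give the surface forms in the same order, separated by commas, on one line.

/hapetritaebb/: /b/ is the second consonant of a word-final cluster /bb/, so it deletes. → [hapetritaeb].
/axuwpidegazw/: /w/ is the second consonant of a word-final cluster /zw/, so it deletes. → [axuwpidegaz].
/gmipmiebrupulzotx/: /x/ is the second consonant of a word-final cluster /tx/, so it deletes. → [gmipmiebrupulzot].
/memafesnagavagapg/: /g/ is the second consonant of a word-final cluster /pg/, so it deletes. → [memafesnagavagap].

hapetritaeb, axuwpidegaz, gmipmiebrupulzot, memafesnagavagap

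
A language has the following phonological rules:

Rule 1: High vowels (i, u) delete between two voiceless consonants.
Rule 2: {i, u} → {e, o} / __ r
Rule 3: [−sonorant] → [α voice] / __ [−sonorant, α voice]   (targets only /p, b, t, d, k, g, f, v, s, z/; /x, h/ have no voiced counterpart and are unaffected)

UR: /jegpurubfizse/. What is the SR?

Rule 1 (high vowel syncope): no segment meets the environment; /jegpurubfizse/ is unchanged.
Rule 2 (pre-rhotic lowering): /u/ is a high vowel immediately before /r/, so it lowers to [o]. /jegpurubfizse/ → jegporubfizse.
Rule 3 (regressive voicing assimilation): /g/ precedes the voiceless obstruent /p/, so it devoices to [k] by assimilation. /b/ precedes the voiceless obstruent /f/, so it devoices to [p] by assimilation. /z/ precedes the voiceless obstruent /s/, so it devoices to [s] by assimilation. /jegporubfizse/ → jekporupfisse.

jekporupfisse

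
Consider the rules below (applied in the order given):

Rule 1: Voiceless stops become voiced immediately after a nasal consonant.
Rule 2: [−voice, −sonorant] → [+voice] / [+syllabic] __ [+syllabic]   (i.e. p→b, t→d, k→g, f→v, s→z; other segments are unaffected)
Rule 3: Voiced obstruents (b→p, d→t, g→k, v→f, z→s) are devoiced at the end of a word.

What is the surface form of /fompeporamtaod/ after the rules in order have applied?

Rule 1 (post-nasal voicing): /p/ is a voiceless stop immediately after the nasal /m/, so it voices to [b]. /t/ is a voiceless stop immediately after the nasal /m/, so it voices to [d]. /fompeporamtaod/ → fombeporamdaod.
Rule 2 (intervocalic voicing): /p/ is a voiceless obstruent between vowels /e/ and /o/, so it voices to [b]. /fombeporamdaod/ → fombeboramdaod.
Rule 3 (final devoicing): /d/ is a voiced obstruent in word-final position, so it devoices to [t]. /fombeboramdaod/ → fombeboramdaot.

fombeboramdaot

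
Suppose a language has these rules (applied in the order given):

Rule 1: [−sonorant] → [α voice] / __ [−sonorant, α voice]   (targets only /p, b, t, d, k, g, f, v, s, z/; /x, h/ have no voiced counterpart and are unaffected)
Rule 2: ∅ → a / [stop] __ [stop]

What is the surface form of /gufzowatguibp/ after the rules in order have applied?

guvzowadaguipap

Rule 1 (regressive voicing assimilation): /f/ precedes the voiced obstruent /z/, so it voices to [v] by assimilation. /t/ precedes the voiced obstruent /g/, so it voices to [d] by assimilation. /b/ precedes the voiceless obstruent /p/, so it devoices to [p] by assimilation. /gufzowatguibp/ → guvzowadguipp.
Rule 2 (stop-cluster a-epenthesis): /d/ and /g/ form a stop–stop cluster, so [a] is inserted between them. /p/ and /p/ form a stop–stop cluster, so [a] is inserted between them. /guvzowadguipp/ → guvzowadaguipap.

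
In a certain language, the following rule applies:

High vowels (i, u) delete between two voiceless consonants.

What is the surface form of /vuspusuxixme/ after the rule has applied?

/u/ is a high vowel flanked by voiceless consonants /p/ and /s/, so it deletes.
/u/ is a high vowel flanked by voiceless consonants /s/ and /x/, so it deletes.
/i/ is a high vowel flanked by voiceless consonants /x/ and /x/, so it deletes.
The other instance of /u/ does not occur in the required environment and remains unchanged.
Surface form: [vuspsxxme].

vuspsxxme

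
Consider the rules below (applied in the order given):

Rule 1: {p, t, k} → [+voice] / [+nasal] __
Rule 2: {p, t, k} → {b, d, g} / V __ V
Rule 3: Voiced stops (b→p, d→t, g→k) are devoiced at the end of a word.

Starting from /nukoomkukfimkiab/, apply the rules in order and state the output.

nugoomgukfimgiap

Rule 1 (post-nasal voicing): /k/ is a voiceless stop immediately after the nasal /m/, so it voices to [g]. /k/ is a voiceless stop immediately after the nasal /m/, so it voices to [g]. /nukoomkukfimkiab/ → nukoomgukfimgiab.
Rule 2 (intervocalic voicing): /k/ is a voiceless stop between vowels /u/ and /o/, so it voices to [g]. /nukoomgukfimgiab/ → nugoomgukfimgiab.
Rule 3 (final devoicing): /b/ is a voiced stop in word-final position, so it devoices to [p]. /nugoomgukfimgiab/ → nugoomgukfimgiap.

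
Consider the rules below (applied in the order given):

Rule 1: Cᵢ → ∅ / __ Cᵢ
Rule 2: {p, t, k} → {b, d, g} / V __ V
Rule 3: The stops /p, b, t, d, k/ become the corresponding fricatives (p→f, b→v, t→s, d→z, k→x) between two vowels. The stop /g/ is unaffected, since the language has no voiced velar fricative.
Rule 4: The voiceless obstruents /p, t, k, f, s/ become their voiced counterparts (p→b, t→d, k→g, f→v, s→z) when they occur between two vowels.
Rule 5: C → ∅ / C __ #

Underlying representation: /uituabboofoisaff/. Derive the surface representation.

uizuavoovoizaf

Rule 1 (degemination): /bb/ is a geminate; the first /b/ deletes. /ff/ is a geminate; the first /f/ deletes. /uituabboofoisaff/ → uituaboofoisaf.
Rule 2 (intervocalic voicing): /t/ is a voiceless stop between vowels /i/ and /u/, so it voices to [d]. /uituaboofoisaf/ → uiduaboofoisaf.
Rule 3 (intervocalic spirantization): /d/ is a stop between vowels /i/ and /u/, so it spirantizes to the fricative [z]. /b/ is a stop between vowels /a/ and /o/, so it spirantizes to the fricative [v]. /uiduaboofoisaf/ → uizuavoofoisaf.
Rule 4 (intervocalic voicing): /f/ is a voiceless obstruent between vowels /o/ and /o/, so it voices to [v]. /s/ is a voiceless obstruent between vowels /i/ and /a/, so it voices to [z]. /uizuavoofoisaf/ → uizuavoovoizaf.
Rule 5 (final cluster simplification): no segment meets the environment; /uizuavoovoizaf/ is unchanged.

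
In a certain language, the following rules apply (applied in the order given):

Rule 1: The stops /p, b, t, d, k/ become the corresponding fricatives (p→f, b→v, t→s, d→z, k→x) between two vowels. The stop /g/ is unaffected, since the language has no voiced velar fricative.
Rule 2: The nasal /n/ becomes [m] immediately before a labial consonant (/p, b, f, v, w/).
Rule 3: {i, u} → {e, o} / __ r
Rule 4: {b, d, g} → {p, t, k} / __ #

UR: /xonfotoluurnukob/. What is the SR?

xomfosoluornuxop

Rule 1 (intervocalic spirantization): /t/ is a stop between vowels /o/ and /o/, so it spirantizes to the fricative [s]. /k/ is a stop between vowels /u/ and /o/, so it spirantizes to the fricative [x]. /xonfotoluurnukob/ → xonfosoluurnuxob.
Rule 2 (nasal place assimilation): /n/ precedes the labial consonant /f/, so it assimilates in place to [m]. /xonfosoluurnuxob/ → xomfosoluurnuxob.
Rule 3 (pre-rhotic lowering): /u/ is a high vowel immediately before /r/, so it lowers to [o]. /xomfosoluurnuxob/ → xomfosoluornuxob.
Rule 4 (final devoicing): /b/ is a voiced stop in word-final position, so it devoices to [p]. /xomfosoluornuxob/ → xomfosoluornuxop.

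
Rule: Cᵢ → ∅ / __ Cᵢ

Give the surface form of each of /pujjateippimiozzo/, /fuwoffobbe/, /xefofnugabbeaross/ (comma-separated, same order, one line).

pujateipimiozo, fuwofobe, xefofnugabearos

/pujjateippimiozzo/: /jj/ is a geminate; the first /j/ deletes. /pp/ is a geminate; the first /p/ deletes. /zz/ is a geminate; the first /z/ deletes. → [pujateipimiozo].
/fuwoffobbe/: /ff/ is a geminate; the first /f/ deletes. /bb/ is a geminate; the first /b/ deletes. → [fuwofobe].
/xefofnugabbeaross/: /bb/ is a geminate; the first /b/ deletes. /ss/ is a geminate; the first /s/ deletes. → [xefofnugabearos].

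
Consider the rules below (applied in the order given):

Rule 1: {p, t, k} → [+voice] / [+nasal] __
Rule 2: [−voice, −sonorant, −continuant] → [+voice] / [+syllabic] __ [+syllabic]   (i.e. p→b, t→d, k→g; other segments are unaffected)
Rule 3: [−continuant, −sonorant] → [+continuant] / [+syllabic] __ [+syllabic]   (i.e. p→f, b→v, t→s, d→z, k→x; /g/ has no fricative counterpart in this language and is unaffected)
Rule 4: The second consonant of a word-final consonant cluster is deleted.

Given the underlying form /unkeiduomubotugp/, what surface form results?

ungeizuomuvozug

Rule 1 (post-nasal voicing): /k/ is a voiceless stop immediately after the nasal /n/, so it voices to [g]. /unkeiduomubotugp/ → ungeiduomubotugp.
Rule 2 (intervocalic voicing): /t/ is a voiceless stop between vowels /o/ and /u/, so it voices to [d]. /ungeiduomubotugp/ → ungeiduomubodugp.
Rule 3 (intervocalic spirantization): /d/ is a stop between vowels /i/ and /u/, so it spirantizes to the fricative [z]. /b/ is a stop between vowels /u/ and /o/, so it spirantizes to the fricative [v]. /d/ is a stop between vowels /o/ and /u/, so it spirantizes to the fricative [z]. /ungeiduomubodugp/ → ungeizuomuvozugp.
Rule 4 (final cluster simplification): /p/ is the second consonant of a word-final cluster /gp/, so it deletes. /ungeizuomuvozugp/ → ungeizuomuvozug.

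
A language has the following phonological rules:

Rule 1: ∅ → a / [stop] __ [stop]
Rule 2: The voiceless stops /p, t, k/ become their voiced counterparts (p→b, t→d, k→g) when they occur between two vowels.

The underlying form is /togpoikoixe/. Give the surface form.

Rule 1 (stop-cluster a-epenthesis): /g/ and /p/ form a stop–stop cluster, so [a] is inserted between them. /togpoikoixe/ → togapoikoixe.
Rule 2 (intervocalic voicing): /p/ is a voiceless stop between vowels /a/ and /o/, so it voices to [b]. /k/ is a voiceless stop between vowels /i/ and /o/, so it voices to [g]. /togapoikoixe/ → togaboigoixe.

togaboigoixe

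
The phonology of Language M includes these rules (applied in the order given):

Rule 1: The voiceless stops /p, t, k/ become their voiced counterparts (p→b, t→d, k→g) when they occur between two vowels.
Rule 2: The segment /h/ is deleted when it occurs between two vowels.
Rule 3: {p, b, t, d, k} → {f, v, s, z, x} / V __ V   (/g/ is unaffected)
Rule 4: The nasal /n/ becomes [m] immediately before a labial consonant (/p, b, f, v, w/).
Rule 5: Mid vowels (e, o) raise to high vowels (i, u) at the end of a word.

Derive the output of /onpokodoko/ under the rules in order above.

ompogozogu

Rule 1 (intervocalic voicing): /k/ is a voiceless stop between vowels /o/ and /o/, so it voices to [g]. /k/ is a voiceless stop between vowels /o/ and /o/, so it voices to [g]. /onpokodoko/ → onpogodogo.
Rule 2 (intervocalic h-deletion): no segment meets the environment; /onpogodogo/ is unchanged.
Rule 3 (intervocalic spirantization): /d/ is a stop between vowels /o/ and /o/, so it spirantizes to the fricative [z]. /onpogodogo/ → onpogozogo.
Rule 4 (nasal place assimilation): /n/ precedes the labial consonant /p/, so it assimilates in place to [m]. /onpogozogo/ → ompogozogo.
Rule 5 (final vowel raising): /o/ is a mid vowel in word-final position, so it raises to [u]. /ompogozogo/ → ompogozogu.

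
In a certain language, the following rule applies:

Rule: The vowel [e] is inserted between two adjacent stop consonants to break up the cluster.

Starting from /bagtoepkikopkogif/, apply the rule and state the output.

bagetoepekikopekogif

/g/ and /t/ form a stop–stop cluster, so [e] is inserted between them.
/p/ and /k/ form a stop–stop cluster, so [e] is inserted between them.
/p/ and /k/ form a stop–stop cluster, so [e] is inserted between them.
Surface form: [bagetoepekikopekogif].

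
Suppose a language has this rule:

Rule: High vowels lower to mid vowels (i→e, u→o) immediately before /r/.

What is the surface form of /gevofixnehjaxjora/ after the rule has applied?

gevofixnehjaxjora

No segment of /gevofixnehjaxjora/ meets the structural description of the rule, so the form surfaces unchanged.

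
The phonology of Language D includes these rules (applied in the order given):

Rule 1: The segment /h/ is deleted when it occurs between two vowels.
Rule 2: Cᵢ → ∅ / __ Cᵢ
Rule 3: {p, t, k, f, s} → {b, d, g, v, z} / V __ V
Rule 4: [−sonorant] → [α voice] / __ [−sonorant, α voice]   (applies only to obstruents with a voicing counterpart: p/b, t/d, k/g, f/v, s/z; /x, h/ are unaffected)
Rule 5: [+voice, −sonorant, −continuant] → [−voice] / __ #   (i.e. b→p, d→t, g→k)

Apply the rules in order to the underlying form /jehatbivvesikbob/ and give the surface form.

jeadbivezigbop

Rule 1 (intervocalic h-deletion): /h/ occurs between vowels /e/ and /a/, so it deletes. /jehatbivvesikbob/ → jeatbivvesikbob.
Rule 2 (degemination): /vv/ is a geminate; the first /v/ deletes. /jeatbivvesikbob/ → jeatbivesikbob.
Rule 3 (intervocalic voicing): /s/ is a voiceless obstruent between vowels /e/ and /i/, so it voices to [z]. /jeatbivesikbob/ → jeatbivezikbob.
Rule 4 (regressive voicing assimilation): /t/ precedes the voiced obstruent /b/, so it voices to [d] by assimilation. /k/ precedes the voiced obstruent /b/, so it voices to [g] by assimilation. /jeatbivezikbob/ → jeadbivezigbob.
Rule 5 (final devoicing): /b/ is a voiced stop in word-final position, so it devoices to [p]. /jeadbivezigbob/ → jeadbivezigbop.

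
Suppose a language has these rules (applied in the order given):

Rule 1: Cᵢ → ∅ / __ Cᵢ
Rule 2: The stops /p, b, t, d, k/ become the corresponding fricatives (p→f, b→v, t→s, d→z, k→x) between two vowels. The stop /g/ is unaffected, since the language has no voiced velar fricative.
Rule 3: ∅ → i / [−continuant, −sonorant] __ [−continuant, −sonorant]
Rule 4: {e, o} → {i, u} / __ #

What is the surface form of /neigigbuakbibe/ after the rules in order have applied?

neigigibuakibivi

Rule 1 (degemination): no segment meets the environment; /neigigbuakbibe/ is unchanged.
Rule 2 (intervocalic spirantization): /b/ is a stop between vowels /i/ and /e/, so it spirantizes to the fricative [v]. /neigigbuakbibe/ → neigigbuakbive.
Rule 3 (stop-cluster i-epenthesis): /g/ and /b/ form a stop–stop cluster, so [i] is inserted between them. /k/ and /b/ form a stop–stop cluster, so [i] is inserted between them. /neigigbuakbive/ → neigigibuakibive.
Rule 4 (final vowel raising): /e/ is a mid vowel in word-final position, so it raises to [i]. /neigigibuakibive/ → neigigibuakibivi.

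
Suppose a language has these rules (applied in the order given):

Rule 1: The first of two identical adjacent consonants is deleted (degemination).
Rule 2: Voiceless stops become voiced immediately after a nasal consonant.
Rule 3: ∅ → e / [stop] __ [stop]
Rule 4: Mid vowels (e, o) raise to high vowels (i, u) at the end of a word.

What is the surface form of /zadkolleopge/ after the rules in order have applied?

Rule 1 (degemination): /ll/ is a geminate; the first /l/ deletes. /zadkolleopge/ → zadkoleopge.
Rule 2 (post-nasal voicing): no segment meets the environment; /zadkoleopge/ is unchanged.
Rule 3 (stop-cluster e-epenthesis): /d/ and /k/ form a stop–stop cluster, so [e] is inserted between them. /p/ and /g/ form a stop–stop cluster, so [e] is inserted between them. /zadkoleopge/ → zadekoleopege.
Rule 4 (final vowel raising): /e/ is a mid vowel in word-final position, so it raises to [i]. /zadekoleopege/ → zadekoleopegi.

zadekoleopegi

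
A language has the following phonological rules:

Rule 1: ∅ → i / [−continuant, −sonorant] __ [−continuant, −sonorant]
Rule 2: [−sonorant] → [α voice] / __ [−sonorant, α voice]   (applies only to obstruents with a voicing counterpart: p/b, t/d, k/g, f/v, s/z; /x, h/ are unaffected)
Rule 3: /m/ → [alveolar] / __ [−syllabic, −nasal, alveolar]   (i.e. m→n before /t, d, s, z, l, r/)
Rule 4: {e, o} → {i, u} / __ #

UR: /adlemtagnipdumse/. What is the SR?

adlentagnipidunsi

Rule 1 (stop-cluster i-epenthesis): /p/ and /d/ form a stop–stop cluster, so [i] is inserted between them. /adlemtagnipdumse/ → adlemtagnipidumse.
Rule 2 (regressive voicing assimilation): no segment meets the environment; /adlemtagnipidumse/ is unchanged.
Rule 3 (nasal place assimilation): /m/ precedes the alveolar consonant /t/, so it assimilates in place to [n]. /m/ precedes the alveolar consonant /s/, so it assimilates in place to [n]. /adlemtagnipidumse/ → adlentagnipidunse.
Rule 4 (final vowel raising): /e/ is a mid vowel in word-final position, so it raises to [i]. /adlentagnipidunse/ → adlentagnipidunsi.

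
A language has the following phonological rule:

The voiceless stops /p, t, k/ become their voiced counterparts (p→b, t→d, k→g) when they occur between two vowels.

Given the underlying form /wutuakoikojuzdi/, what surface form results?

/t/ is a voiceless stop between vowels /u/ and /u/, so it voices to [d].
/k/ is a voiceless stop between vowels /a/ and /o/, so it voices to [g].
/k/ is a voiceless stop between vowels /i/ and /o/, so it voices to [g].
Surface form: [wuduagoigojuzdi].

wuduagoigojuzdi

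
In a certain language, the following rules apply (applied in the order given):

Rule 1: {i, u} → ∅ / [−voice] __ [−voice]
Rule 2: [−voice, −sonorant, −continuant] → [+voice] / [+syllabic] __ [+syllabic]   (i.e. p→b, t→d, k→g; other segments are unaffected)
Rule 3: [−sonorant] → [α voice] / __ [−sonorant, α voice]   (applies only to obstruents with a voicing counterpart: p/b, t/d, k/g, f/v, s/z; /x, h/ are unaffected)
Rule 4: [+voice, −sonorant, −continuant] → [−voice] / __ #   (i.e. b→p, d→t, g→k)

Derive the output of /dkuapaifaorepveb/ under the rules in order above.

Rule 1 (high vowel syncope): no segment meets the environment; /dkuapaifaorepveb/ is unchanged.
Rule 2 (intervocalic voicing): /p/ is a voiceless stop between vowels /a/ and /a/, so it voices to [b]. /dkuapaifaorepveb/ → dkuabaifaorepveb.
Rule 3 (regressive voicing assimilation): /d/ precedes the voiceless obstruent /k/, so it devoices to [t] by assimilation. /p/ precedes the voiced obstruent /v/, so it voices to [b] by assimilation. /dkuabaifaorepveb/ → tkuabaifaorebveb.
Rule 4 (final devoicing): /b/ is a voiced stop in word-final position, so it devoices to [p]. /tkuabaifaorebveb/ → tkuabaifaorebvep.

tkuabaifaorebvep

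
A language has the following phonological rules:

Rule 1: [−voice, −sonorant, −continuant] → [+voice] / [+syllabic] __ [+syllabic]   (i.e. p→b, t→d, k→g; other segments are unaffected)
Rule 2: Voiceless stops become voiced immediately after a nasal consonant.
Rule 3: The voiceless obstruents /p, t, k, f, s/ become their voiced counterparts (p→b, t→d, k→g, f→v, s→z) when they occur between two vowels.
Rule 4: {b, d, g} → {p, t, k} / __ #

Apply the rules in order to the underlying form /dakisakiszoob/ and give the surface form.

dagizagiszoop

Rule 1 (intervocalic voicing): /k/ is a voiceless stop between vowels /a/ and /i/, so it voices to [g]. /k/ is a voiceless stop between vowels /a/ and /i/, so it voices to [g]. /dakisakiszoob/ → dagisagiszoob.
Rule 2 (post-nasal voicing): no segment meets the environment; /dagisagiszoob/ is unchanged.
Rule 3 (intervocalic voicing): /s/ is a voiceless obstruent between vowels /i/ and /a/, so it voices to [z]. /dagisagiszoob/ → dagizagiszoob.
Rule 4 (final devoicing): /b/ is a voiced stop in word-final position, so it devoices to [p]. /dagizagiszoob/ → dagizagiszoop.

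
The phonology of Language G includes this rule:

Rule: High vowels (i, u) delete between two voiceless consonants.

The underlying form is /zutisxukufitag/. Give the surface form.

/i/ is a high vowel flanked by voiceless consonants /t/ and /s/, so it deletes.
/u/ is a high vowel flanked by voiceless consonants /x/ and /k/, so it deletes.
/u/ is a high vowel flanked by voiceless consonants /k/ and /f/, so it deletes.
/i/ is a high vowel flanked by voiceless consonants /f/ and /t/, so it deletes.
The other instance of /u/ does not occur in the required environment and remains unchanged.
Surface form: [zutsxkftag].

zutsxkftag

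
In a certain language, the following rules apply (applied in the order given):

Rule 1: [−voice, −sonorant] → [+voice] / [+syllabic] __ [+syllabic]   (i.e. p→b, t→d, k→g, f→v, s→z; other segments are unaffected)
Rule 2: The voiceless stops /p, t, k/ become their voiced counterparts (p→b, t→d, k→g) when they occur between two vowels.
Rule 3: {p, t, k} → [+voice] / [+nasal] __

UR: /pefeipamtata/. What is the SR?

Rule 1 (intervocalic voicing): /f/ is a voiceless obstruent between vowels /e/ and /e/, so it voices to [v]. /p/ is a voiceless obstruent between vowels /i/ and /a/, so it voices to [b]. /t/ is a voiceless obstruent between vowels /a/ and /a/, so it voices to [d]. /pefeipamtata/ → peveibamtada.
Rule 2 (intervocalic voicing): no segment meets the environment; /peveibamtada/ is unchanged.
Rule 3 (post-nasal voicing): /t/ is a voiceless stop immediately after the nasal /m/, so it voices to [d]. /peveibamtada/ → peveibamdada.

peveibamdada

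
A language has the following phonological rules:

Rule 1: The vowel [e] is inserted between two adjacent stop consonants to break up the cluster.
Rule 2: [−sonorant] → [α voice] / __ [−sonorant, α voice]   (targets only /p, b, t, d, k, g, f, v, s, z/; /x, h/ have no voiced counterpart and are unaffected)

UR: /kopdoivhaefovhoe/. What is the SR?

kopedoifhaefofhoe

Rule 1 (stop-cluster e-epenthesis): /p/ and /d/ form a stop–stop cluster, so [e] is inserted between them. /kopdoivhaefovhoe/ → kopedoivhaefovhoe.
Rule 2 (regressive voicing assimilation): /v/ precedes the voiceless obstruent /h/, so it devoices to [f] by assimilation. /v/ precedes the voiceless obstruent /h/, so it devoices to [f] by assimilation. /kopedoivhaefovhoe/ → kopedoifhaefofhoe.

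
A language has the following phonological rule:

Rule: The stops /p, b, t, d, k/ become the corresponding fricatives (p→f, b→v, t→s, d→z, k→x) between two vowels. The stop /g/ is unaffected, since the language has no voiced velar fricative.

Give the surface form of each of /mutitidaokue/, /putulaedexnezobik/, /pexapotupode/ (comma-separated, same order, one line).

musisizaoxue, pusulaezexnezovik, pexafosufoze

/mutitidaokue/: /t/ is a stop between vowels /u/ and /i/, so it spirantizes to the fricative [s]. /t/ is a stop between vowels /i/ and /i/, so it spirantizes to the fricative [s]. /d/ is a stop between vowels /i/ and /a/, so it spirantizes to the fricative [z]. /k/ is a stop between vowels /o/ and /u/, so it spirantizes to the fricative [x]. → [musisizaoxue].
/putulaedexnezobik/: /t/ is a stop between vowels /u/ and /u/, so it spirantizes to the fricative [s]. /d/ is a stop between vowels /e/ and /e/, so it spirantizes to the fricative [z]. /b/ is a stop between vowels /o/ and /i/, so it spirantizes to the fricative [v]. → [pusulaezexnezovik].
/pexapotupode/: /p/ is a stop between vowels /a/ and /o/, so it spirantizes to the fricative [f]. /t/ is a stop between vowels /o/ and /u/, so it spirantizes to the fricative [s]. /p/ is a stop between vowels /u/ and /o/, so it spirantizes to the fricative [f]. /d/ is a stop between vowels /o/ and /e/, so it spirantizes to the fricative [z]. → [pexafosufoze].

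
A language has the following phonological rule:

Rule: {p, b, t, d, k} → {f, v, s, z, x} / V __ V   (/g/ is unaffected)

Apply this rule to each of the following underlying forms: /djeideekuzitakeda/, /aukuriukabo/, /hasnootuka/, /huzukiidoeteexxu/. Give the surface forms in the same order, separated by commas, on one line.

djeizeexuzisaxeza, auxuriuxavo, hasnoosuxa, huzuxiizoeseexxu

/djeideekuzitakeda/: /d/ is a stop between vowels /i/ and /e/, so it spirantizes to the fricative [z]. /k/ is a stop between vowels /e/ and /u/, so it spirantizes to the fricative [x]. /t/ is a stop between vowels /i/ and /a/, so it spirantizes to the fricative [s]. /k/ is a stop between vowels /a/ and /e/, so it spirantizes to the fricative [x]. /d/ is a stop between vowels /e/ and /a/, so it spirantizes to the fricative [z]. → [djeizeexuzisaxeza].
/aukuriukabo/: /k/ is a stop between vowels /u/ and /u/, so it spirantizes to the fricative [x]. /k/ is a stop between vowels /u/ and /a/, so it spirantizes to the fricative [x]. /b/ is a stop between vowels /a/ and /o/, so it spirantizes to the fricative [v]. → [auxuriuxavo].
/hasnootuka/: /t/ is a stop between vowels /o/ and /u/, so it spirantizes to the fricative [s]. /k/ is a stop between vowels /u/ and /a/, so it spirantizes to the fricative [x]. → [hasnoosuxa].
/huzukiidoeteexxu/: /k/ is a stop between vowels /u/ and /i/, so it spirantizes to the fricative [x]. /d/ is a stop between vowels /i/ and /o/, so it spirantizes to the fricative [z]. /t/ is a stop between vowels /e/ and /e/, so it spirantizes to the fricative [s]. → [huzuxiizoeseexxu].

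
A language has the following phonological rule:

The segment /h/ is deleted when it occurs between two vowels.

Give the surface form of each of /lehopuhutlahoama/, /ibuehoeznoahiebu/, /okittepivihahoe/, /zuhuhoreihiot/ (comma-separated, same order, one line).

/lehopuhutlahoama/: /h/ occurs between vowels /e/ and /o/, so it deletes. /h/ occurs between vowels /u/ and /u/, so it deletes. /h/ occurs between vowels /a/ and /o/, so it deletes. → [leopuutlaoama].
/ibuehoeznoahiebu/: /h/ occurs between vowels /e/ and /o/, so it deletes. /h/ occurs between vowels /a/ and /i/, so it deletes. → [ibueoeznoaiebu].
/okittepivihahoe/: /h/ occurs between vowels /i/ and /a/, so it deletes. /h/ occurs between vowels /a/ and /o/, so it deletes. → [okittepiviaoe].
/zuhuhoreihiot/: /h/ occurs between vowels /u/ and /u/, so it deletes. /h/ occurs between vowels /u/ and /o/, so it deletes. /h/ occurs between vowels /i/ and /i/, so it deletes. → [zuuoreiiot].

leopuutlaoama, ibueoeznoaiebu, okittepiviaoe, zuuoreiiot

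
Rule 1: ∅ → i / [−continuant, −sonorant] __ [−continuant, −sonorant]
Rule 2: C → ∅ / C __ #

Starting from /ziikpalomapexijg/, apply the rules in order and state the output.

Rule 1 (stop-cluster i-epenthesis): /k/ and /p/ form a stop–stop cluster, so [i] is inserted between them. /ziikpalomapexijg/ → ziikipalomapexijg.
Rule 2 (final cluster simplification): /g/ is the second consonant of a word-final cluster /jg/, so it deletes. /ziikipalomapexijg/ → ziikipalomapexij.

ziikipalomapexij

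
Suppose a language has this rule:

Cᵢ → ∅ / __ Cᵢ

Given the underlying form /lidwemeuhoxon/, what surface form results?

lidwemeuhoxon

No segment of /lidwemeuhoxon/ meets the structural description of the rule, so the form surfaces unchanged.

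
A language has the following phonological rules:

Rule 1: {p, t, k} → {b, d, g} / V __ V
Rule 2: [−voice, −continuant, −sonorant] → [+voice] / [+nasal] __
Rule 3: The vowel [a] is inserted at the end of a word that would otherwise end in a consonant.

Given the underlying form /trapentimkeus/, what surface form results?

trabendimgeusa

Rule 1 (intervocalic voicing): /p/ is a voiceless stop between vowels /a/ and /e/, so it voices to [b]. /trapentimkeus/ → trabentimkeus.
Rule 2 (post-nasal voicing): /t/ is a voiceless stop immediately after the nasal /n/, so it voices to [d]. /k/ is a voiceless stop immediately after the nasal /m/, so it voices to [g]. /trabentimkeus/ → trabendimgeus.
Rule 3 (final a-epenthesis): the form ends in the consonant /s/, so [a] is inserted word-finally. /trabendimgeus/ → trabendimgeusa.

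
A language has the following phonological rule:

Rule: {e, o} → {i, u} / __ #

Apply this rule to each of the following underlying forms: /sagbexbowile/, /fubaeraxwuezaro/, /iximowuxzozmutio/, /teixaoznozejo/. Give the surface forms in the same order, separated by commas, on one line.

/sagbexbowile/: /e/ is a mid vowel in word-final position, so it raises to [i]. → [sagbexbowili].
/fubaeraxwuezaro/: /o/ is a mid vowel in word-final position, so it raises to [u]. → [fubaeraxwuezaru].
/iximowuxzozmutio/: /o/ is a mid vowel in word-final position, so it raises to [u]. → [iximowuxzozmutiu].
/teixaoznozejo/: /o/ is a mid vowel in word-final position, so it raises to [u]. → [teixaoznozeju].

sagbexbowili, fubaeraxwuezaru, iximowuxzozmutiu, teixaoznozeju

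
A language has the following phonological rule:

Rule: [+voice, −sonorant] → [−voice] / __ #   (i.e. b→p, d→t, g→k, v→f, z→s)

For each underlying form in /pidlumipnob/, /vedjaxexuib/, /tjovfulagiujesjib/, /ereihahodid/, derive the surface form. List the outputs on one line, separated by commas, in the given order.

pidlumipnop, vedjaxexuip, tjovfulagiujesjip, ereihahodit

/pidlumipnob/: /b/ is a voiced obstruent in word-final position, so it devoices to [p]. → [pidlumipnop].
/vedjaxexuib/: /b/ is a voiced obstruent in word-final position, so it devoices to [p]. → [vedjaxexuip].
/tjovfulagiujesjib/: /b/ is a voiced obstruent in word-final position, so it devoices to [p]. → [tjovfulagiujesjip].
/ereihahodid/: /d/ is a voiced obstruent in word-final position, so it devoices to [t]. → [ereihahodit].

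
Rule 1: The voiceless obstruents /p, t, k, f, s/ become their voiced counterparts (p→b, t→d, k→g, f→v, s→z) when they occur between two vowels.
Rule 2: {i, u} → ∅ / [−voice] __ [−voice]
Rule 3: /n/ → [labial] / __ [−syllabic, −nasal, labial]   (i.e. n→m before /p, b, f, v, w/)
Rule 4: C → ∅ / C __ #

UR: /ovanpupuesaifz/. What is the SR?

ovampubuezaif

Rule 1 (intervocalic voicing): /p/ is a voiceless obstruent between vowels /u/ and /u/, so it voices to [b]. /s/ is a voiceless obstruent between vowels /e/ and /a/, so it voices to [z]. /ovanpupuesaifz/ → ovanpubuezaifz.
Rule 2 (high vowel syncope): no segment meets the environment; /ovanpubuezaifz/ is unchanged.
Rule 3 (nasal place assimilation): /n/ precedes the labial consonant /p/, so it assimilates in place to [m]. /ovanpubuezaifz/ → ovampubuezaifz.
Rule 4 (final cluster simplification): /z/ is the second consonant of a word-final cluster /fz/, so it deletes. /ovampubuezaifz/ → ovampubuezaif.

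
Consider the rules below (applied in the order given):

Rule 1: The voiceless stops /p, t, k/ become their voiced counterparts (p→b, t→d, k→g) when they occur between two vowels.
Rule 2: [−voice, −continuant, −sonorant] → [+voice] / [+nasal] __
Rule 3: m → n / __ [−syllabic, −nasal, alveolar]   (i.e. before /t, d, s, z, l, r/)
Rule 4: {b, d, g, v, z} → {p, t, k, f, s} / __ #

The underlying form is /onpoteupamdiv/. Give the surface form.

Rule 1 (intervocalic voicing): /t/ is a voiceless stop between vowels /o/ and /e/, so it voices to [d]. /p/ is a voiceless stop between vowels /u/ and /a/, so it voices to [b]. /onpoteupamdiv/ → onpodeubamdiv.
Rule 2 (post-nasal voicing): /p/ is a voiceless stop immediately after the nasal /n/, so it voices to [b]. /onpodeubamdiv/ → onbodeubamdiv.
Rule 3 (nasal place assimilation): /m/ precedes the alveolar consonant /d/, so it assimilates in place to [n]. /onbodeubamdiv/ → onbodeubandiv.
Rule 4 (final devoicing): /v/ is a voiced obstruent in word-final position, so it devoices to [f]. /onbodeubandiv/ → onbodeubandif.

onbodeubandif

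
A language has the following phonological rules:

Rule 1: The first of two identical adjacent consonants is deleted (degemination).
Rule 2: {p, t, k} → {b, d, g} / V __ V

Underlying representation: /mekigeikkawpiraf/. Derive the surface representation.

megigeigawpiraf

Rule 1 (degemination): /kk/ is a geminate; the first /k/ deletes. /mekigeikkawpiraf/ → mekigeikawpiraf.
Rule 2 (intervocalic voicing): /k/ is a voiceless stop between vowels /e/ and /i/, so it voices to [g]. /k/ is a voiceless stop between vowels /i/ and /a/, so it voices to [g]. /mekigeikawpiraf/ → megigeigawpiraf.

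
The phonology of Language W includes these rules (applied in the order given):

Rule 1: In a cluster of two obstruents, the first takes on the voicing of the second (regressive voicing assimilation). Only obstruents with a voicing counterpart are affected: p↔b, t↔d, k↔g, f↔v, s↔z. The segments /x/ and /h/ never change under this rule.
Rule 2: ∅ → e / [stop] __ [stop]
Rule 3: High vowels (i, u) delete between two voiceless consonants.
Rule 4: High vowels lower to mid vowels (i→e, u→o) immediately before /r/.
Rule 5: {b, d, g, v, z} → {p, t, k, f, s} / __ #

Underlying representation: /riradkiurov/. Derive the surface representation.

Rule 1 (regressive voicing assimilation): /d/ precedes the voiceless obstruent /k/, so it devoices to [t] by assimilation. /riradkiurov/ → riratkiurov.
Rule 2 (stop-cluster e-epenthesis): /t/ and /k/ form a stop–stop cluster, so [e] is inserted between them. /riratkiurov/ → riratekiurov.
Rule 3 (high vowel syncope): no segment meets the environment; /riratekiurov/ is unchanged.
Rule 4 (pre-rhotic lowering): /i/ is a high vowel immediately before /r/, so it lowers to [e]. /u/ is a high vowel immediately before /r/, so it lowers to [o]. /riratekiurov/ → reratekiorov.
Rule 5 (final devoicing): /v/ is a voiced obstruent in word-final position, so it devoices to [f]. /reratekiorov/ → reratekiorof.

reratekiorof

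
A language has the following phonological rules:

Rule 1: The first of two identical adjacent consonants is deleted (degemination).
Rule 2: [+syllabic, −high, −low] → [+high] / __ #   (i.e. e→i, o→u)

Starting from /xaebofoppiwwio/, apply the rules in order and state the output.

xaebofopiwiu

Rule 1 (degemination): /pp/ is a geminate; the first /p/ deletes. /ww/ is a geminate; the first /w/ deletes. /xaebofoppiwwio/ → xaebofopiwio.
Rule 2 (final vowel raising): /o/ is a mid vowel in word-final position, so it raises to [u]. /xaebofopiwio/ → xaebofopiwiu.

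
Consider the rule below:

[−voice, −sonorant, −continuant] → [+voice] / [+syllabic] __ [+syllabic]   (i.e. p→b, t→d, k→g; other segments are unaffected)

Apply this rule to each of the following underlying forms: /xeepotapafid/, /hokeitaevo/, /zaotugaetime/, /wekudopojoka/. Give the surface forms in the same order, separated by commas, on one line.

xeebodabafid, hogeidaevo, zaodugaedime, wegudobojoga

/xeepotapafid/: /p/ is a voiceless stop between vowels /e/ and /o/, so it voices to [b]. /t/ is a voiceless stop between vowels /o/ and /a/, so it voices to [d]. /p/ is a voiceless stop between vowels /a/ and /a/, so it voices to [b]. → [xeebodabafid].
/hokeitaevo/: /k/ is a voiceless stop between vowels /o/ and /e/, so it voices to [g]. /t/ is a voiceless stop between vowels /i/ and /a/, so it voices to [d]. → [hogeidaevo].
/zaotugaetime/: /t/ is a voiceless stop between vowels /o/ and /u/, so it voices to [d]. /t/ is a voiceless stop between vowels /e/ and /i/, so it voices to [d]. → [zaodugaedime].
/wekudopojoka/: /k/ is a voiceless stop between vowels /e/ and /u/, so it voices to [g]. /p/ is a voiceless stop between vowels /o/ and /o/, so it voices to [b]. /k/ is a voiceless stop between vowels /o/ and /a/, so it voices to [g]. → [wegudobojoga].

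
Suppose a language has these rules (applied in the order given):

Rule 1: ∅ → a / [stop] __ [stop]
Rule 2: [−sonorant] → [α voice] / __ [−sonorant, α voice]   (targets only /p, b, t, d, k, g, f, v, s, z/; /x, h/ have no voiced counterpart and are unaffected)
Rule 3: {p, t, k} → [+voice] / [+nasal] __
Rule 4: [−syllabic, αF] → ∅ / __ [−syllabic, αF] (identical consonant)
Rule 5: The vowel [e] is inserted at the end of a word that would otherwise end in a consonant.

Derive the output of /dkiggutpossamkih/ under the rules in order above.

Rule 1 (stop-cluster a-epenthesis): /d/ and /k/ form a stop–stop cluster, so [a] is inserted between them. /g/ and /g/ form a stop–stop cluster, so [a] is inserted between them. /t/ and /p/ form a stop–stop cluster, so [a] is inserted between them. /dkiggutpossamkih/ → dakigagutapossamkih.
Rule 2 (regressive voicing assimilation): no segment meets the environment; /dakigagutapossamkih/ is unchanged.
Rule 3 (post-nasal voicing): /k/ is a voiceless stop immediately after the nasal /m/, so it voices to [g]. /dakigagutapossamkih/ → dakigagutapossamgih.
Rule 4 (degemination): /ss/ is a geminate; the first /s/ deletes. /dakigagutapossamgih/ → dakigagutaposamgih.
Rule 5 (final e-epenthesis): the form ends in the consonant /h/, so [e] is inserted word-finally. /dakigagutaposamgih/ → dakigagutaposamgihe.

dakigagutaposamgihe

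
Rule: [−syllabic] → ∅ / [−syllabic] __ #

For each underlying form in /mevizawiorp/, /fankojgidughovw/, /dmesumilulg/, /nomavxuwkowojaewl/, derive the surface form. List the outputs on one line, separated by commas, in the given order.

mevizawior, fankojgidughov, dmesumilul, nomavxuwkowojaew

/mevizawiorp/: /p/ is the second consonant of a word-final cluster /rp/, so it deletes. → [mevizawior].
/fankojgidughovw/: /w/ is the second consonant of a word-final cluster /vw/, so it deletes. → [fankojgidughov].
/dmesumilulg/: /g/ is the second consonant of a word-final cluster /lg/, so it deletes. → [dmesumilul].
/nomavxuwkowojaewl/: /l/ is the second consonant of a word-final cluster /wl/, so it deletes. → [nomavxuwkowojaew].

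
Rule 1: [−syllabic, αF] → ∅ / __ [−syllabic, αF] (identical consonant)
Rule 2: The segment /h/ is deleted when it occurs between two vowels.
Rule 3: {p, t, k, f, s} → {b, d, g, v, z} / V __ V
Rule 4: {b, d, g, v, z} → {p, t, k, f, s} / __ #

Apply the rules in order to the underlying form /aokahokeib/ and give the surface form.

Rule 1 (degemination): no segment meets the environment; /aokahokeib/ is unchanged.
Rule 2 (intervocalic h-deletion): /h/ occurs between vowels /a/ and /o/, so it deletes. /aokahokeib/ → aokaokeib.
Rule 3 (intervocalic voicing): /k/ is a voiceless obstruent between vowels /o/ and /a/, so it voices to [g]. /k/ is a voiceless obstruent between vowels /o/ and /e/, so it voices to [g]. /aokaokeib/ → aogaogeib.
Rule 4 (final devoicing): /b/ is a voiced obstruent in word-final position, so it devoices to [p]. /aogaogeib/ → aogaogeip.

aogaogeip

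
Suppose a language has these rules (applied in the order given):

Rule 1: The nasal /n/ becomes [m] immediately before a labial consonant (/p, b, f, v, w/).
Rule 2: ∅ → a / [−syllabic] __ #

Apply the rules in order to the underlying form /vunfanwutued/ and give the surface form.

Rule 1 (nasal place assimilation): /n/ precedes the labial consonant /f/, so it assimilates in place to [m]. /n/ precedes the labial consonant /w/, so it assimilates in place to [m]. /vunfanwutued/ → vumfamwutued.
Rule 2 (final a-epenthesis): the form ends in the consonant /d/, so [a] is inserted word-finally. /vumfamwutued/ → vumfamwutueda.

vumfamwutueda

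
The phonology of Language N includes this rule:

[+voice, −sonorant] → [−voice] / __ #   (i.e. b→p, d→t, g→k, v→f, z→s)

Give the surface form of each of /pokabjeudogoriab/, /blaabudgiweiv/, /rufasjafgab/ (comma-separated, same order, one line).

/pokabjeudogoriab/: /b/ is a voiced obstruent in word-final position, so it devoices to [p]. → [pokabjeudogoriap].
/blaabudgiweiv/: /v/ is a voiced obstruent in word-final position, so it devoices to [f]. → [blaabudgiweif].
/rufasjafgab/: /b/ is a voiced obstruent in word-final position, so it devoices to [p]. → [rufasjafgap].

pokabjeudogoriap, blaabudgiweif, rufasjafgap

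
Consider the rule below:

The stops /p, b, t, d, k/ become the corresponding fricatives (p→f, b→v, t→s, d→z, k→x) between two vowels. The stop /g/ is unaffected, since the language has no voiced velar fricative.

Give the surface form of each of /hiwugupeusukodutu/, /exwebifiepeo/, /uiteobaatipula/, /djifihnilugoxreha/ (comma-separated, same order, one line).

/hiwugupeusukodutu/: /p/ is a stop between vowels /u/ and /e/, so it spirantizes to the fricative [f]. /k/ is a stop between vowels /u/ and /o/, so it spirantizes to the fricative [x]. /d/ is a stop between vowels /o/ and /u/, so it spirantizes to the fricative [z]. /t/ is a stop between vowels /u/ and /u/, so it spirantizes to the fricative [s]. → [hiwugufeusuxozusu].
/exwebifiepeo/: /b/ is a stop between vowels /e/ and /i/, so it spirantizes to the fricative [v]. /p/ is a stop between vowels /e/ and /e/, so it spirantizes to the fricative [f]. → [exwevifiefeo].
/uiteobaatipula/: /t/ is a stop between vowels /i/ and /e/, so it spirantizes to the fricative [s]. /b/ is a stop between vowels /o/ and /a/, so it spirantizes to the fricative [v]. /t/ is a stop between vowels /a/ and /i/, so it spirantizes to the fricative [s]. /p/ is a stop between vowels /i/ and /u/, so it spirantizes to the fricative [f]. → [uiseovaasifula].
/djifihnilugoxreha/: the rule's environment is not met; surfaces unchanged as [djifihnilugoxreha].

hiwugufeusuxozusu, exwevifiefeo, uiseovaasifula, djifihnilugoxreha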